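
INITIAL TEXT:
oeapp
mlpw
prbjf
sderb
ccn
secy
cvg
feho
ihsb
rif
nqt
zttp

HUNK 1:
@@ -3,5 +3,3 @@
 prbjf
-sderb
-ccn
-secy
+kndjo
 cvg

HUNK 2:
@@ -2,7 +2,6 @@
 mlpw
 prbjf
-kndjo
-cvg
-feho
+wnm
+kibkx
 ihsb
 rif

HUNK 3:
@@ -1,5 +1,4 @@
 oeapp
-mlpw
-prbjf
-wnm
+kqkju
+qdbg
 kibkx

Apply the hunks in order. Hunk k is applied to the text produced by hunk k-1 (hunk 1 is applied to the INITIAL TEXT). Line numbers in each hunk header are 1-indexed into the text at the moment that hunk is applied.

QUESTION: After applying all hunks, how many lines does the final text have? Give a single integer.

Hunk 1: at line 3 remove [sderb,ccn,secy] add [kndjo] -> 10 lines: oeapp mlpw prbjf kndjo cvg feho ihsb rif nqt zttp
Hunk 2: at line 2 remove [kndjo,cvg,feho] add [wnm,kibkx] -> 9 lines: oeapp mlpw prbjf wnm kibkx ihsb rif nqt zttp
Hunk 3: at line 1 remove [mlpw,prbjf,wnm] add [kqkju,qdbg] -> 8 lines: oeapp kqkju qdbg kibkx ihsb rif nqt zttp
Final line count: 8

Answer: 8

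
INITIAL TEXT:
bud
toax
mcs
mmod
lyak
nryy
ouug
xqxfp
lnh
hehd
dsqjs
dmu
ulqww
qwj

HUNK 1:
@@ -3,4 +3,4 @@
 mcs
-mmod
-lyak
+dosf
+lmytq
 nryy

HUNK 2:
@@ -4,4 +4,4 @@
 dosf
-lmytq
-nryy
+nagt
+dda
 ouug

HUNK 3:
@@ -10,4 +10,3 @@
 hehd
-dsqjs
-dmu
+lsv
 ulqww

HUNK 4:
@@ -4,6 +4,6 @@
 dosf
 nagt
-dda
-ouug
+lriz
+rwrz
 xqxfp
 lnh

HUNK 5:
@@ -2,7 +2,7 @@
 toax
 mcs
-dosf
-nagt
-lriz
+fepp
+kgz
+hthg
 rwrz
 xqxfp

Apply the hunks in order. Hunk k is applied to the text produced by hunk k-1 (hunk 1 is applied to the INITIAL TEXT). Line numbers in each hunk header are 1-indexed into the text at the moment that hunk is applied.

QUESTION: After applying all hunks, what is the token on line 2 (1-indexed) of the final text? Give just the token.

Answer: toax

Derivation:
Hunk 1: at line 3 remove [mmod,lyak] add [dosf,lmytq] -> 14 lines: bud toax mcs dosf lmytq nryy ouug xqxfp lnh hehd dsqjs dmu ulqww qwj
Hunk 2: at line 4 remove [lmytq,nryy] add [nagt,dda] -> 14 lines: bud toax mcs dosf nagt dda ouug xqxfp lnh hehd dsqjs dmu ulqww qwj
Hunk 3: at line 10 remove [dsqjs,dmu] add [lsv] -> 13 lines: bud toax mcs dosf nagt dda ouug xqxfp lnh hehd lsv ulqww qwj
Hunk 4: at line 4 remove [dda,ouug] add [lriz,rwrz] -> 13 lines: bud toax mcs dosf nagt lriz rwrz xqxfp lnh hehd lsv ulqww qwj
Hunk 5: at line 2 remove [dosf,nagt,lriz] add [fepp,kgz,hthg] -> 13 lines: bud toax mcs fepp kgz hthg rwrz xqxfp lnh hehd lsv ulqww qwj
Final line 2: toax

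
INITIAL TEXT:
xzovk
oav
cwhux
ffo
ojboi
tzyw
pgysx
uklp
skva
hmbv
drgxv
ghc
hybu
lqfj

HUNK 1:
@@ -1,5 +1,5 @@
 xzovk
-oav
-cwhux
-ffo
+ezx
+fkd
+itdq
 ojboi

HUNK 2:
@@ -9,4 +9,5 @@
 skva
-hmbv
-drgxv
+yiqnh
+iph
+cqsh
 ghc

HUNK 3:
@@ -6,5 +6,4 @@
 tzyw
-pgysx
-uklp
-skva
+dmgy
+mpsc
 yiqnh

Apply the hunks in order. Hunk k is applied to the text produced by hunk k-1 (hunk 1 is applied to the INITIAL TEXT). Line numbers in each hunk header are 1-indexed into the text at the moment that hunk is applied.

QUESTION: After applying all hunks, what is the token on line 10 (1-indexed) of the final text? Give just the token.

Hunk 1: at line 1 remove [oav,cwhux,ffo] add [ezx,fkd,itdq] -> 14 lines: xzovk ezx fkd itdq ojboi tzyw pgysx uklp skva hmbv drgxv ghc hybu lqfj
Hunk 2: at line 9 remove [hmbv,drgxv] add [yiqnh,iph,cqsh] -> 15 lines: xzovk ezx fkd itdq ojboi tzyw pgysx uklp skva yiqnh iph cqsh ghc hybu lqfj
Hunk 3: at line 6 remove [pgysx,uklp,skva] add [dmgy,mpsc] -> 14 lines: xzovk ezx fkd itdq ojboi tzyw dmgy mpsc yiqnh iph cqsh ghc hybu lqfj
Final line 10: iph

Answer: iph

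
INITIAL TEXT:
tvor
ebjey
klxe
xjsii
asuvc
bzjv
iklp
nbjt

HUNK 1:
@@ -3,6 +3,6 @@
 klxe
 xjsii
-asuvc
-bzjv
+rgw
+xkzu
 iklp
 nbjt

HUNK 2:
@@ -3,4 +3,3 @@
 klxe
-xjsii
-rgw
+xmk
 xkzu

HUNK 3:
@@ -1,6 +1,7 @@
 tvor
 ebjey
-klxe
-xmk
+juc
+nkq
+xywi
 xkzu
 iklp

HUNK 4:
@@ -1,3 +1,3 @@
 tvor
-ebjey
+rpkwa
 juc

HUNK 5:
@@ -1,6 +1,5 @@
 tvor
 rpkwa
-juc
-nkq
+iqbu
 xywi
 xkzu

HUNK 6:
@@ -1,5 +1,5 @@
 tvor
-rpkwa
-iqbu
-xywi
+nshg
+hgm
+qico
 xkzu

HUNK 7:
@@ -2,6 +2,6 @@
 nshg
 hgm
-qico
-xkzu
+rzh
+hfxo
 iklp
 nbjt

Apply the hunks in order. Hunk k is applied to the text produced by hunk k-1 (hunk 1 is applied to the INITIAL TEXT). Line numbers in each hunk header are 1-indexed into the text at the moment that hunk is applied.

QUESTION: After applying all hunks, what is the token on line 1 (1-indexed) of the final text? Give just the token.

Hunk 1: at line 3 remove [asuvc,bzjv] add [rgw,xkzu] -> 8 lines: tvor ebjey klxe xjsii rgw xkzu iklp nbjt
Hunk 2: at line 3 remove [xjsii,rgw] add [xmk] -> 7 lines: tvor ebjey klxe xmk xkzu iklp nbjt
Hunk 3: at line 1 remove [klxe,xmk] add [juc,nkq,xywi] -> 8 lines: tvor ebjey juc nkq xywi xkzu iklp nbjt
Hunk 4: at line 1 remove [ebjey] add [rpkwa] -> 8 lines: tvor rpkwa juc nkq xywi xkzu iklp nbjt
Hunk 5: at line 1 remove [juc,nkq] add [iqbu] -> 7 lines: tvor rpkwa iqbu xywi xkzu iklp nbjt
Hunk 6: at line 1 remove [rpkwa,iqbu,xywi] add [nshg,hgm,qico] -> 7 lines: tvor nshg hgm qico xkzu iklp nbjt
Hunk 7: at line 2 remove [qico,xkzu] add [rzh,hfxo] -> 7 lines: tvor nshg hgm rzh hfxo iklp nbjt
Final line 1: tvor

Answer: tvor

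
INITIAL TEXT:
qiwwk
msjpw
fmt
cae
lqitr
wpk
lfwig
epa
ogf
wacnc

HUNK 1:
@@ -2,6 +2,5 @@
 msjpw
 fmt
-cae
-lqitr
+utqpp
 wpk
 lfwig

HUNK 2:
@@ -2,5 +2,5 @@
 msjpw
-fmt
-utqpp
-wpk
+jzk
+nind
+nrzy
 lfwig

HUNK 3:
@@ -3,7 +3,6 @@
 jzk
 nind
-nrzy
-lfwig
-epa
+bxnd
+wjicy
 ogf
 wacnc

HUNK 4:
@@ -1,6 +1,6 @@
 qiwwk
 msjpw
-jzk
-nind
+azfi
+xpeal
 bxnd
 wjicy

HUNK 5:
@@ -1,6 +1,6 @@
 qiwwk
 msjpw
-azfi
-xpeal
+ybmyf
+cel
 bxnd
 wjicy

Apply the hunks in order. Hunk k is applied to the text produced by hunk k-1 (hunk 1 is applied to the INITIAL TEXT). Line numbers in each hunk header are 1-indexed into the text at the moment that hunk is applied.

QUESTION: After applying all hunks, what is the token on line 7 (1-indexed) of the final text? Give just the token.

Hunk 1: at line 2 remove [cae,lqitr] add [utqpp] -> 9 lines: qiwwk msjpw fmt utqpp wpk lfwig epa ogf wacnc
Hunk 2: at line 2 remove [fmt,utqpp,wpk] add [jzk,nind,nrzy] -> 9 lines: qiwwk msjpw jzk nind nrzy lfwig epa ogf wacnc
Hunk 3: at line 3 remove [nrzy,lfwig,epa] add [bxnd,wjicy] -> 8 lines: qiwwk msjpw jzk nind bxnd wjicy ogf wacnc
Hunk 4: at line 1 remove [jzk,nind] add [azfi,xpeal] -> 8 lines: qiwwk msjpw azfi xpeal bxnd wjicy ogf wacnc
Hunk 5: at line 1 remove [azfi,xpeal] add [ybmyf,cel] -> 8 lines: qiwwk msjpw ybmyf cel bxnd wjicy ogf wacnc
Final line 7: ogf

Answer: ogf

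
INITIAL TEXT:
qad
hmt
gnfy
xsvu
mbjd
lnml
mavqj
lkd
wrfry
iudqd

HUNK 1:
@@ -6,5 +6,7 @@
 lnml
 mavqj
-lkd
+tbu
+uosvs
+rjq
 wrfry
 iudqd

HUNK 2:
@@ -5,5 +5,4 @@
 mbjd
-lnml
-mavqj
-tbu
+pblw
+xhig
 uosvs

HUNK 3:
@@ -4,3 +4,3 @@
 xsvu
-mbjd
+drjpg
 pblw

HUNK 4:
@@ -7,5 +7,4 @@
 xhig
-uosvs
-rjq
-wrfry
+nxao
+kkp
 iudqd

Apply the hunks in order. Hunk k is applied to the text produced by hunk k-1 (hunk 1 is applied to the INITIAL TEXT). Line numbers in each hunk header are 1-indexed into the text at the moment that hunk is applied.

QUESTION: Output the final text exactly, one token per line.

Hunk 1: at line 6 remove [lkd] add [tbu,uosvs,rjq] -> 12 lines: qad hmt gnfy xsvu mbjd lnml mavqj tbu uosvs rjq wrfry iudqd
Hunk 2: at line 5 remove [lnml,mavqj,tbu] add [pblw,xhig] -> 11 lines: qad hmt gnfy xsvu mbjd pblw xhig uosvs rjq wrfry iudqd
Hunk 3: at line 4 remove [mbjd] add [drjpg] -> 11 lines: qad hmt gnfy xsvu drjpg pblw xhig uosvs rjq wrfry iudqd
Hunk 4: at line 7 remove [uosvs,rjq,wrfry] add [nxao,kkp] -> 10 lines: qad hmt gnfy xsvu drjpg pblw xhig nxao kkp iudqd

Answer: qad
hmt
gnfy
xsvu
drjpg
pblw
xhig
nxao
kkp
iudqd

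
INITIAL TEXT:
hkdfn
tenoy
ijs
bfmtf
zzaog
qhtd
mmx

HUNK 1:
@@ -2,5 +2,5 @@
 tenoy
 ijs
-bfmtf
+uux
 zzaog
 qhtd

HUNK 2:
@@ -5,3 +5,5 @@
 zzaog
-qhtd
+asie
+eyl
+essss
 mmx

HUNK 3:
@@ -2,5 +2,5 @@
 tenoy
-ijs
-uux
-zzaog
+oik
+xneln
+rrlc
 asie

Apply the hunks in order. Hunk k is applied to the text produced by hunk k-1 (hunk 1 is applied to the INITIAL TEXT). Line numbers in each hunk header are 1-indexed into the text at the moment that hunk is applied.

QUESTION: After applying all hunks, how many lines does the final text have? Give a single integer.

Answer: 9

Derivation:
Hunk 1: at line 2 remove [bfmtf] add [uux] -> 7 lines: hkdfn tenoy ijs uux zzaog qhtd mmx
Hunk 2: at line 5 remove [qhtd] add [asie,eyl,essss] -> 9 lines: hkdfn tenoy ijs uux zzaog asie eyl essss mmx
Hunk 3: at line 2 remove [ijs,uux,zzaog] add [oik,xneln,rrlc] -> 9 lines: hkdfn tenoy oik xneln rrlc asie eyl essss mmx
Final line count: 9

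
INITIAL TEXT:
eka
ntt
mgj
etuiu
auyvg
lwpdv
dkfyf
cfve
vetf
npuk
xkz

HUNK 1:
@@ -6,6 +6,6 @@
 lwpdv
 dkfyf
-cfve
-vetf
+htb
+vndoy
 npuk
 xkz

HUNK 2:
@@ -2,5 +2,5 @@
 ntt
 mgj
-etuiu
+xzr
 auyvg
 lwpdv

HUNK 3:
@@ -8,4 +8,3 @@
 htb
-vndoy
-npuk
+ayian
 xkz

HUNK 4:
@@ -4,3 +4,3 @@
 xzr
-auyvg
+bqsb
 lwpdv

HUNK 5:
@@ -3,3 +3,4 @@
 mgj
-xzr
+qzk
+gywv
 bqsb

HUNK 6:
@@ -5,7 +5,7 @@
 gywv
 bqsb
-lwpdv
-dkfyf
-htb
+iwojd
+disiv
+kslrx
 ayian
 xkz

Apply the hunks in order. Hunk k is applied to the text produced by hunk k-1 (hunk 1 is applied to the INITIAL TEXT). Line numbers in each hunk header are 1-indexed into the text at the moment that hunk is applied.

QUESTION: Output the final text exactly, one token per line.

Answer: eka
ntt
mgj
qzk
gywv
bqsb
iwojd
disiv
kslrx
ayian
xkz

Derivation:
Hunk 1: at line 6 remove [cfve,vetf] add [htb,vndoy] -> 11 lines: eka ntt mgj etuiu auyvg lwpdv dkfyf htb vndoy npuk xkz
Hunk 2: at line 2 remove [etuiu] add [xzr] -> 11 lines: eka ntt mgj xzr auyvg lwpdv dkfyf htb vndoy npuk xkz
Hunk 3: at line 8 remove [vndoy,npuk] add [ayian] -> 10 lines: eka ntt mgj xzr auyvg lwpdv dkfyf htb ayian xkz
Hunk 4: at line 4 remove [auyvg] add [bqsb] -> 10 lines: eka ntt mgj xzr bqsb lwpdv dkfyf htb ayian xkz
Hunk 5: at line 3 remove [xzr] add [qzk,gywv] -> 11 lines: eka ntt mgj qzk gywv bqsb lwpdv dkfyf htb ayian xkz
Hunk 6: at line 5 remove [lwpdv,dkfyf,htb] add [iwojd,disiv,kslrx] -> 11 lines: eka ntt mgj qzk gywv bqsb iwojd disiv kslrx ayian xkz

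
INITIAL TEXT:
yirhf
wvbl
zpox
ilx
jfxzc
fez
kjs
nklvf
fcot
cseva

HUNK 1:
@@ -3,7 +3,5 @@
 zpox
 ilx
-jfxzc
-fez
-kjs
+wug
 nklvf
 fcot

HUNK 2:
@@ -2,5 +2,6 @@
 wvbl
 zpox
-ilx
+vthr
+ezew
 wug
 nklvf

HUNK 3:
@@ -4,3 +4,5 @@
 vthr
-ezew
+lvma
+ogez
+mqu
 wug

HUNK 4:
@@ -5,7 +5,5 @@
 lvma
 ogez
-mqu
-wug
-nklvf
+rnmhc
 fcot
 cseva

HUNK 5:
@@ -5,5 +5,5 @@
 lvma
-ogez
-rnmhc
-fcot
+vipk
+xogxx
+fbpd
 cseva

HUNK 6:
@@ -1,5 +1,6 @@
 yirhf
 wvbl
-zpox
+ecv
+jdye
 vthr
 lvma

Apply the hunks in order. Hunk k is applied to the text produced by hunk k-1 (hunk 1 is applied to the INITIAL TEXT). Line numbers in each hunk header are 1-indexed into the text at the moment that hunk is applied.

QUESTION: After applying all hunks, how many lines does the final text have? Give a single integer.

Answer: 10

Derivation:
Hunk 1: at line 3 remove [jfxzc,fez,kjs] add [wug] -> 8 lines: yirhf wvbl zpox ilx wug nklvf fcot cseva
Hunk 2: at line 2 remove [ilx] add [vthr,ezew] -> 9 lines: yirhf wvbl zpox vthr ezew wug nklvf fcot cseva
Hunk 3: at line 4 remove [ezew] add [lvma,ogez,mqu] -> 11 lines: yirhf wvbl zpox vthr lvma ogez mqu wug nklvf fcot cseva
Hunk 4: at line 5 remove [mqu,wug,nklvf] add [rnmhc] -> 9 lines: yirhf wvbl zpox vthr lvma ogez rnmhc fcot cseva
Hunk 5: at line 5 remove [ogez,rnmhc,fcot] add [vipk,xogxx,fbpd] -> 9 lines: yirhf wvbl zpox vthr lvma vipk xogxx fbpd cseva
Hunk 6: at line 1 remove [zpox] add [ecv,jdye] -> 10 lines: yirhf wvbl ecv jdye vthr lvma vipk xogxx fbpd cseva
Final line count: 10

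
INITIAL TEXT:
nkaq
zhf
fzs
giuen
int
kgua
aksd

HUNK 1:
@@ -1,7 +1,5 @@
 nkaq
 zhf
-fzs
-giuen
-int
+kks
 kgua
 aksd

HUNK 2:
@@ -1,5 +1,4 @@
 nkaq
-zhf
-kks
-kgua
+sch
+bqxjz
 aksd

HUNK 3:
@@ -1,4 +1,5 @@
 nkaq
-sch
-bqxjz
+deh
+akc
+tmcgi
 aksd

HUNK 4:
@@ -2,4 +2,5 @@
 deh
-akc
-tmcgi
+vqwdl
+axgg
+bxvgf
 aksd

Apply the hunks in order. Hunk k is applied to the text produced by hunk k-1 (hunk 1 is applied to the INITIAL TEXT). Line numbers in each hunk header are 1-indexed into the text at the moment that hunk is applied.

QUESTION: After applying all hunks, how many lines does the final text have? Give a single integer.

Answer: 6

Derivation:
Hunk 1: at line 1 remove [fzs,giuen,int] add [kks] -> 5 lines: nkaq zhf kks kgua aksd
Hunk 2: at line 1 remove [zhf,kks,kgua] add [sch,bqxjz] -> 4 lines: nkaq sch bqxjz aksd
Hunk 3: at line 1 remove [sch,bqxjz] add [deh,akc,tmcgi] -> 5 lines: nkaq deh akc tmcgi aksd
Hunk 4: at line 2 remove [akc,tmcgi] add [vqwdl,axgg,bxvgf] -> 6 lines: nkaq deh vqwdl axgg bxvgf aksd
Final line count: 6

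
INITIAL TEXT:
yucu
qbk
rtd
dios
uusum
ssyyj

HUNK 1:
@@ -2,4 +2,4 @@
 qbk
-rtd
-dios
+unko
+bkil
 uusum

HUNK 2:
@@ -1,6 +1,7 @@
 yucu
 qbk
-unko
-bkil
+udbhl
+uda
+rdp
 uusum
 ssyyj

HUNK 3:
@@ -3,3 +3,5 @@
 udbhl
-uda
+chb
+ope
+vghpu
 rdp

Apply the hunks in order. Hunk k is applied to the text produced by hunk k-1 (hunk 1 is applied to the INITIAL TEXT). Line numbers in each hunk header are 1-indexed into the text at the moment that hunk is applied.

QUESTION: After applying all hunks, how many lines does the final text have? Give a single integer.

Answer: 9

Derivation:
Hunk 1: at line 2 remove [rtd,dios] add [unko,bkil] -> 6 lines: yucu qbk unko bkil uusum ssyyj
Hunk 2: at line 1 remove [unko,bkil] add [udbhl,uda,rdp] -> 7 lines: yucu qbk udbhl uda rdp uusum ssyyj
Hunk 3: at line 3 remove [uda] add [chb,ope,vghpu] -> 9 lines: yucu qbk udbhl chb ope vghpu rdp uusum ssyyj
Final line count: 9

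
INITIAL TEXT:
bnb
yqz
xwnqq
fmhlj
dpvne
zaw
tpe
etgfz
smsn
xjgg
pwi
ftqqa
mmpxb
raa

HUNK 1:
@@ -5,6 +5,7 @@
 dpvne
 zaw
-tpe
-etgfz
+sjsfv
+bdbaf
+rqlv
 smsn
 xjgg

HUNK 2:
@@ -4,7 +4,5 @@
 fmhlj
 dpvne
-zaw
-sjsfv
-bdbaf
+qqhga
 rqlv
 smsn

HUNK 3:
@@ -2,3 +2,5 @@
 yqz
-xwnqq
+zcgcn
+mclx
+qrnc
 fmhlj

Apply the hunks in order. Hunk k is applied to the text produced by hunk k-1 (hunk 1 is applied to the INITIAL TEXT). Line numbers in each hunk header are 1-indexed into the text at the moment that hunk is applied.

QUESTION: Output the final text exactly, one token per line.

Answer: bnb
yqz
zcgcn
mclx
qrnc
fmhlj
dpvne
qqhga
rqlv
smsn
xjgg
pwi
ftqqa
mmpxb
raa

Derivation:
Hunk 1: at line 5 remove [tpe,etgfz] add [sjsfv,bdbaf,rqlv] -> 15 lines: bnb yqz xwnqq fmhlj dpvne zaw sjsfv bdbaf rqlv smsn xjgg pwi ftqqa mmpxb raa
Hunk 2: at line 4 remove [zaw,sjsfv,bdbaf] add [qqhga] -> 13 lines: bnb yqz xwnqq fmhlj dpvne qqhga rqlv smsn xjgg pwi ftqqa mmpxb raa
Hunk 3: at line 2 remove [xwnqq] add [zcgcn,mclx,qrnc] -> 15 lines: bnb yqz zcgcn mclx qrnc fmhlj dpvne qqhga rqlv smsn xjgg pwi ftqqa mmpxb raa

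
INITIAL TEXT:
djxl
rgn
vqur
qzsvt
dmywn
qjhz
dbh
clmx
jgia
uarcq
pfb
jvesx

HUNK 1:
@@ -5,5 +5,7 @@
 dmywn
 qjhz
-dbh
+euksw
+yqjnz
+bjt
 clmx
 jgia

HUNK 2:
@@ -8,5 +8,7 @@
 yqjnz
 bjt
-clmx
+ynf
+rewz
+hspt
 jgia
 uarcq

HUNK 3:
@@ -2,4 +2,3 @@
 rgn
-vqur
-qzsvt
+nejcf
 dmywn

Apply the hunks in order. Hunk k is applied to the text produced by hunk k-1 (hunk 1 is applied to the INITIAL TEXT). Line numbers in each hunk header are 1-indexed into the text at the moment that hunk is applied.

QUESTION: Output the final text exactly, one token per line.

Answer: djxl
rgn
nejcf
dmywn
qjhz
euksw
yqjnz
bjt
ynf
rewz
hspt
jgia
uarcq
pfb
jvesx

Derivation:
Hunk 1: at line 5 remove [dbh] add [euksw,yqjnz,bjt] -> 14 lines: djxl rgn vqur qzsvt dmywn qjhz euksw yqjnz bjt clmx jgia uarcq pfb jvesx
Hunk 2: at line 8 remove [clmx] add [ynf,rewz,hspt] -> 16 lines: djxl rgn vqur qzsvt dmywn qjhz euksw yqjnz bjt ynf rewz hspt jgia uarcq pfb jvesx
Hunk 3: at line 2 remove [vqur,qzsvt] add [nejcf] -> 15 lines: djxl rgn nejcf dmywn qjhz euksw yqjnz bjt ynf rewz hspt jgia uarcq pfb jvesx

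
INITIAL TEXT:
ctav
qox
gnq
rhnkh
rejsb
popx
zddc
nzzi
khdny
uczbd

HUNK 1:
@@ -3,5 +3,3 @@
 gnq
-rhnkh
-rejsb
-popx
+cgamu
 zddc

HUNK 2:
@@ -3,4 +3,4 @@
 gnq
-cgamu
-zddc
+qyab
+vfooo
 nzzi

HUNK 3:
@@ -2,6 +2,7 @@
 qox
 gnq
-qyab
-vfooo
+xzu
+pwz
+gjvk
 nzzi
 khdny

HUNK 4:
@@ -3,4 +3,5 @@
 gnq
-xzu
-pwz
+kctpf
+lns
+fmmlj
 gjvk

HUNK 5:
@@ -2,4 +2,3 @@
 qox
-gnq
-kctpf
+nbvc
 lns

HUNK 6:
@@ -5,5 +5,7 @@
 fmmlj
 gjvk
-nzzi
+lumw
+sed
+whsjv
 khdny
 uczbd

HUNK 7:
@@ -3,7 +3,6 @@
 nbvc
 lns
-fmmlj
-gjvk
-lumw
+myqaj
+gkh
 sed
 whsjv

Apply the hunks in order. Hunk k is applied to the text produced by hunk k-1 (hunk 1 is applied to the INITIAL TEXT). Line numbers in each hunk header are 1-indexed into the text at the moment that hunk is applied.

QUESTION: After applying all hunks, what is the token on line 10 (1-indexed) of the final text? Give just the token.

Answer: uczbd

Derivation:
Hunk 1: at line 3 remove [rhnkh,rejsb,popx] add [cgamu] -> 8 lines: ctav qox gnq cgamu zddc nzzi khdny uczbd
Hunk 2: at line 3 remove [cgamu,zddc] add [qyab,vfooo] -> 8 lines: ctav qox gnq qyab vfooo nzzi khdny uczbd
Hunk 3: at line 2 remove [qyab,vfooo] add [xzu,pwz,gjvk] -> 9 lines: ctav qox gnq xzu pwz gjvk nzzi khdny uczbd
Hunk 4: at line 3 remove [xzu,pwz] add [kctpf,lns,fmmlj] -> 10 lines: ctav qox gnq kctpf lns fmmlj gjvk nzzi khdny uczbd
Hunk 5: at line 2 remove [gnq,kctpf] add [nbvc] -> 9 lines: ctav qox nbvc lns fmmlj gjvk nzzi khdny uczbd
Hunk 6: at line 5 remove [nzzi] add [lumw,sed,whsjv] -> 11 lines: ctav qox nbvc lns fmmlj gjvk lumw sed whsjv khdny uczbd
Hunk 7: at line 3 remove [fmmlj,gjvk,lumw] add [myqaj,gkh] -> 10 lines: ctav qox nbvc lns myqaj gkh sed whsjv khdny uczbd
Final line 10: uczbd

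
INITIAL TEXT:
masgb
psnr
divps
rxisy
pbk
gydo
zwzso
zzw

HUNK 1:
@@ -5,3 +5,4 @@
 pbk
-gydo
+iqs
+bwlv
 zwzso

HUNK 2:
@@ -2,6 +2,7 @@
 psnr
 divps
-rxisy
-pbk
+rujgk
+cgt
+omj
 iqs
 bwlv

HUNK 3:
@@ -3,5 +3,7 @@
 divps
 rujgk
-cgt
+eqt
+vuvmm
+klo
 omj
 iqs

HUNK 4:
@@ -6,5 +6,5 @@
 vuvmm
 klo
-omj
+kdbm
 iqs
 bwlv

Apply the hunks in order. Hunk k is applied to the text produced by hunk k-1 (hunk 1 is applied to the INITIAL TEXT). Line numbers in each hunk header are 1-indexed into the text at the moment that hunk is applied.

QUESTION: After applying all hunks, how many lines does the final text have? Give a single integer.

Answer: 12

Derivation:
Hunk 1: at line 5 remove [gydo] add [iqs,bwlv] -> 9 lines: masgb psnr divps rxisy pbk iqs bwlv zwzso zzw
Hunk 2: at line 2 remove [rxisy,pbk] add [rujgk,cgt,omj] -> 10 lines: masgb psnr divps rujgk cgt omj iqs bwlv zwzso zzw
Hunk 3: at line 3 remove [cgt] add [eqt,vuvmm,klo] -> 12 lines: masgb psnr divps rujgk eqt vuvmm klo omj iqs bwlv zwzso zzw
Hunk 4: at line 6 remove [omj] add [kdbm] -> 12 lines: masgb psnr divps rujgk eqt vuvmm klo kdbm iqs bwlv zwzso zzw
Final line count: 12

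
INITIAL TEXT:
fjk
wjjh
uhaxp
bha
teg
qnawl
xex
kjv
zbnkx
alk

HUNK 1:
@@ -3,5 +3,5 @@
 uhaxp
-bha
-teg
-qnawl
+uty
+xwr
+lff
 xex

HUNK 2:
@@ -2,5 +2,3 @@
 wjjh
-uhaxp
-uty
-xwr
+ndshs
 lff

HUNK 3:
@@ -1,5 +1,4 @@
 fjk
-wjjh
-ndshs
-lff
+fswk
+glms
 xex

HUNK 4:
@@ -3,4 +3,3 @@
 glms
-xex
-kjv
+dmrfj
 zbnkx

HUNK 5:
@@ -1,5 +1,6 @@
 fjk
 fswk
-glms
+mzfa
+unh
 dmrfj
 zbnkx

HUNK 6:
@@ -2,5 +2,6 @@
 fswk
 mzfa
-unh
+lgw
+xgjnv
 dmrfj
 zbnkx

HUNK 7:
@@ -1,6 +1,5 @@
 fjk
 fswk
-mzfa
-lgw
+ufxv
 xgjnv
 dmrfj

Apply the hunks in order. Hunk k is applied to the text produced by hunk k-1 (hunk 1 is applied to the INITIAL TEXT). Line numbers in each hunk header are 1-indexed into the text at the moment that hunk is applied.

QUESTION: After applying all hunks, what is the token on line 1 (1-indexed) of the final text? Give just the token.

Answer: fjk

Derivation:
Hunk 1: at line 3 remove [bha,teg,qnawl] add [uty,xwr,lff] -> 10 lines: fjk wjjh uhaxp uty xwr lff xex kjv zbnkx alk
Hunk 2: at line 2 remove [uhaxp,uty,xwr] add [ndshs] -> 8 lines: fjk wjjh ndshs lff xex kjv zbnkx alk
Hunk 3: at line 1 remove [wjjh,ndshs,lff] add [fswk,glms] -> 7 lines: fjk fswk glms xex kjv zbnkx alk
Hunk 4: at line 3 remove [xex,kjv] add [dmrfj] -> 6 lines: fjk fswk glms dmrfj zbnkx alk
Hunk 5: at line 1 remove [glms] add [mzfa,unh] -> 7 lines: fjk fswk mzfa unh dmrfj zbnkx alk
Hunk 6: at line 2 remove [unh] add [lgw,xgjnv] -> 8 lines: fjk fswk mzfa lgw xgjnv dmrfj zbnkx alk
Hunk 7: at line 1 remove [mzfa,lgw] add [ufxv] -> 7 lines: fjk fswk ufxv xgjnv dmrfj zbnkx alk
Final line 1: fjk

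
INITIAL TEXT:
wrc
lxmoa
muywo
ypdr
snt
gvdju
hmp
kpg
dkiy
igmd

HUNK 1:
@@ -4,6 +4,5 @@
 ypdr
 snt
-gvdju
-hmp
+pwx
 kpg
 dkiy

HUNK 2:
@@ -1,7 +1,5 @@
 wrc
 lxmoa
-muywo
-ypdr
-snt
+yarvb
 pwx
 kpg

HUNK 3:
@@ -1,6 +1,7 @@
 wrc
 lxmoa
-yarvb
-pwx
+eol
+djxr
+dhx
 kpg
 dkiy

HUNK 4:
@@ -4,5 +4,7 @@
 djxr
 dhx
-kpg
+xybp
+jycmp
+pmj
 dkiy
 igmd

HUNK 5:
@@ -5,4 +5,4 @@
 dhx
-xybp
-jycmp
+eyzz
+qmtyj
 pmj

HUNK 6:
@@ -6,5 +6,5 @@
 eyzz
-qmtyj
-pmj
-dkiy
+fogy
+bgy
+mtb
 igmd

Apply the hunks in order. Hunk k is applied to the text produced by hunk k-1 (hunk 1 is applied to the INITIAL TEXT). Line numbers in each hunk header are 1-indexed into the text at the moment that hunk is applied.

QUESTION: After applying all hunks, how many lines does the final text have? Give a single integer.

Answer: 10

Derivation:
Hunk 1: at line 4 remove [gvdju,hmp] add [pwx] -> 9 lines: wrc lxmoa muywo ypdr snt pwx kpg dkiy igmd
Hunk 2: at line 1 remove [muywo,ypdr,snt] add [yarvb] -> 7 lines: wrc lxmoa yarvb pwx kpg dkiy igmd
Hunk 3: at line 1 remove [yarvb,pwx] add [eol,djxr,dhx] -> 8 lines: wrc lxmoa eol djxr dhx kpg dkiy igmd
Hunk 4: at line 4 remove [kpg] add [xybp,jycmp,pmj] -> 10 lines: wrc lxmoa eol djxr dhx xybp jycmp pmj dkiy igmd
Hunk 5: at line 5 remove [xybp,jycmp] add [eyzz,qmtyj] -> 10 lines: wrc lxmoa eol djxr dhx eyzz qmtyj pmj dkiy igmd
Hunk 6: at line 6 remove [qmtyj,pmj,dkiy] add [fogy,bgy,mtb] -> 10 lines: wrc lxmoa eol djxr dhx eyzz fogy bgy mtb igmd
Final line count: 10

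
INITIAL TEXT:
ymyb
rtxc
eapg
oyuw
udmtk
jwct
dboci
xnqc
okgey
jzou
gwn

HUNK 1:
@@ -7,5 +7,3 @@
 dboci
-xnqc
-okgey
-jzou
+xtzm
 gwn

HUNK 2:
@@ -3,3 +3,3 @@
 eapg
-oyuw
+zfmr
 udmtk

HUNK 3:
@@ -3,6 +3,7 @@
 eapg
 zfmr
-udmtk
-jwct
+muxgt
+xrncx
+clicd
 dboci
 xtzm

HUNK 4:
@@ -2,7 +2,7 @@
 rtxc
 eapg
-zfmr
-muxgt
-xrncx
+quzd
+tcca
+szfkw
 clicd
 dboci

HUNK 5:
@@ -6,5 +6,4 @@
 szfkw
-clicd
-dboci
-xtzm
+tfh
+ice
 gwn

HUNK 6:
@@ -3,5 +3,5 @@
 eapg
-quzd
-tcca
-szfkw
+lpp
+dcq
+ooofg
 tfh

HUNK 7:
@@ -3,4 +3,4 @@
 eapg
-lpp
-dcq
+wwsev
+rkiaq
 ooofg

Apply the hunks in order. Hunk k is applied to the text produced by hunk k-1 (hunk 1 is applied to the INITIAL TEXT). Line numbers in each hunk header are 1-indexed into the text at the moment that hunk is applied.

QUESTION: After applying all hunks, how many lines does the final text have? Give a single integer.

Answer: 9

Derivation:
Hunk 1: at line 7 remove [xnqc,okgey,jzou] add [xtzm] -> 9 lines: ymyb rtxc eapg oyuw udmtk jwct dboci xtzm gwn
Hunk 2: at line 3 remove [oyuw] add [zfmr] -> 9 lines: ymyb rtxc eapg zfmr udmtk jwct dboci xtzm gwn
Hunk 3: at line 3 remove [udmtk,jwct] add [muxgt,xrncx,clicd] -> 10 lines: ymyb rtxc eapg zfmr muxgt xrncx clicd dboci xtzm gwn
Hunk 4: at line 2 remove [zfmr,muxgt,xrncx] add [quzd,tcca,szfkw] -> 10 lines: ymyb rtxc eapg quzd tcca szfkw clicd dboci xtzm gwn
Hunk 5: at line 6 remove [clicd,dboci,xtzm] add [tfh,ice] -> 9 lines: ymyb rtxc eapg quzd tcca szfkw tfh ice gwn
Hunk 6: at line 3 remove [quzd,tcca,szfkw] add [lpp,dcq,ooofg] -> 9 lines: ymyb rtxc eapg lpp dcq ooofg tfh ice gwn
Hunk 7: at line 3 remove [lpp,dcq] add [wwsev,rkiaq] -> 9 lines: ymyb rtxc eapg wwsev rkiaq ooofg tfh ice gwn
Final line count: 9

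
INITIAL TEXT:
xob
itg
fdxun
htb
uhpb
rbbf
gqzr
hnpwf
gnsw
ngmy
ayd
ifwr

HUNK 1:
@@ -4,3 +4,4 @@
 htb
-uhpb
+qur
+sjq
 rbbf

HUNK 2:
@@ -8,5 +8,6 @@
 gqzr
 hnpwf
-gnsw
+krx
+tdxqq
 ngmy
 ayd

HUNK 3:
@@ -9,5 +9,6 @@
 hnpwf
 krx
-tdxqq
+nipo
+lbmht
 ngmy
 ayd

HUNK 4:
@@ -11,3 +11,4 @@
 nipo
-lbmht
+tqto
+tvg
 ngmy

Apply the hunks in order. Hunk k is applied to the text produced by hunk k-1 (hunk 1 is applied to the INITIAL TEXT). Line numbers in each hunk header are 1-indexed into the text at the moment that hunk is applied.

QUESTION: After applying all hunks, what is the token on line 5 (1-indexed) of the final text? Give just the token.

Answer: qur

Derivation:
Hunk 1: at line 4 remove [uhpb] add [qur,sjq] -> 13 lines: xob itg fdxun htb qur sjq rbbf gqzr hnpwf gnsw ngmy ayd ifwr
Hunk 2: at line 8 remove [gnsw] add [krx,tdxqq] -> 14 lines: xob itg fdxun htb qur sjq rbbf gqzr hnpwf krx tdxqq ngmy ayd ifwr
Hunk 3: at line 9 remove [tdxqq] add [nipo,lbmht] -> 15 lines: xob itg fdxun htb qur sjq rbbf gqzr hnpwf krx nipo lbmht ngmy ayd ifwr
Hunk 4: at line 11 remove [lbmht] add [tqto,tvg] -> 16 lines: xob itg fdxun htb qur sjq rbbf gqzr hnpwf krx nipo tqto tvg ngmy ayd ifwr
Final line 5: qur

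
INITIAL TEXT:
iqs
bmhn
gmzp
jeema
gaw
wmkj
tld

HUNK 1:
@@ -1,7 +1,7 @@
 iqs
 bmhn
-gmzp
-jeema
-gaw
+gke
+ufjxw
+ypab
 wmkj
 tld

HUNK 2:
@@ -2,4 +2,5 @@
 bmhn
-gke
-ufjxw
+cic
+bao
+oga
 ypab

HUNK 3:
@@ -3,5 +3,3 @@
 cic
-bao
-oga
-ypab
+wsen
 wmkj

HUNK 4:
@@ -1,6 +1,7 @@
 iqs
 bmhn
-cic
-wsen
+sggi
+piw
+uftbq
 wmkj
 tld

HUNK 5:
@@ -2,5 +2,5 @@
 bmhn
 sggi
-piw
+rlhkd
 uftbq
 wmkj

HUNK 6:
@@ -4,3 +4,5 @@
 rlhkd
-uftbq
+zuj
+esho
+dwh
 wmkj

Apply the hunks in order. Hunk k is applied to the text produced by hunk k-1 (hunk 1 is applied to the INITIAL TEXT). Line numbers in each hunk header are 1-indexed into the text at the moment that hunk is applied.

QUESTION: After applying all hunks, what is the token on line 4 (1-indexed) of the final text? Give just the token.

Hunk 1: at line 1 remove [gmzp,jeema,gaw] add [gke,ufjxw,ypab] -> 7 lines: iqs bmhn gke ufjxw ypab wmkj tld
Hunk 2: at line 2 remove [gke,ufjxw] add [cic,bao,oga] -> 8 lines: iqs bmhn cic bao oga ypab wmkj tld
Hunk 3: at line 3 remove [bao,oga,ypab] add [wsen] -> 6 lines: iqs bmhn cic wsen wmkj tld
Hunk 4: at line 1 remove [cic,wsen] add [sggi,piw,uftbq] -> 7 lines: iqs bmhn sggi piw uftbq wmkj tld
Hunk 5: at line 2 remove [piw] add [rlhkd] -> 7 lines: iqs bmhn sggi rlhkd uftbq wmkj tld
Hunk 6: at line 4 remove [uftbq] add [zuj,esho,dwh] -> 9 lines: iqs bmhn sggi rlhkd zuj esho dwh wmkj tld
Final line 4: rlhkd

Answer: rlhkd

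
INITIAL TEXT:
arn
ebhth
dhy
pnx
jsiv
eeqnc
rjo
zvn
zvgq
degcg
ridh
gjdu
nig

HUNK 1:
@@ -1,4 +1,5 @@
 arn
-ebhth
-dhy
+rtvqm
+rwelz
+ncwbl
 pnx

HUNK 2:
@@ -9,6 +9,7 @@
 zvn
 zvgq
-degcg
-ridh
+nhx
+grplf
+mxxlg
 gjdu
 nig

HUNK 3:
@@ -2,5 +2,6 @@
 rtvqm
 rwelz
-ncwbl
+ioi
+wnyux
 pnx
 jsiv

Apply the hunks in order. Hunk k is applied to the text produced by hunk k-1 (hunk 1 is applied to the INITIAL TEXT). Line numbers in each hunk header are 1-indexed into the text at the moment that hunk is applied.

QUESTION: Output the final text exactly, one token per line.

Hunk 1: at line 1 remove [ebhth,dhy] add [rtvqm,rwelz,ncwbl] -> 14 lines: arn rtvqm rwelz ncwbl pnx jsiv eeqnc rjo zvn zvgq degcg ridh gjdu nig
Hunk 2: at line 9 remove [degcg,ridh] add [nhx,grplf,mxxlg] -> 15 lines: arn rtvqm rwelz ncwbl pnx jsiv eeqnc rjo zvn zvgq nhx grplf mxxlg gjdu nig
Hunk 3: at line 2 remove [ncwbl] add [ioi,wnyux] -> 16 lines: arn rtvqm rwelz ioi wnyux pnx jsiv eeqnc rjo zvn zvgq nhx grplf mxxlg gjdu nig

Answer: arn
rtvqm
rwelz
ioi
wnyux
pnx
jsiv
eeqnc
rjo
zvn
zvgq
nhx
grplf
mxxlg
gjdu
nig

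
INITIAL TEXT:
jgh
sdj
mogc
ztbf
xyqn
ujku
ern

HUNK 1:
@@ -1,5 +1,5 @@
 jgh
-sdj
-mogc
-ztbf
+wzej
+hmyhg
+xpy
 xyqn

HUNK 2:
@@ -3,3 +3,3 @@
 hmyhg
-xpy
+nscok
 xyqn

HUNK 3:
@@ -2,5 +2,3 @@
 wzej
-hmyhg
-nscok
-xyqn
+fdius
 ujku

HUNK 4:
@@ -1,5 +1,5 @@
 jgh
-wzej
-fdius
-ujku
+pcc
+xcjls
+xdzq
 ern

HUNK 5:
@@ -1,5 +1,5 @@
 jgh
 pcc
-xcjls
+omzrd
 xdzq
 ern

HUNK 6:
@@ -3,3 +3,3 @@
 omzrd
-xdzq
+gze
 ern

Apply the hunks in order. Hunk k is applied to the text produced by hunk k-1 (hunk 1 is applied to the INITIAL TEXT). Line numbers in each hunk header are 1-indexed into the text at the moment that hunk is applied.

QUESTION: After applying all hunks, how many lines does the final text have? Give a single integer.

Answer: 5

Derivation:
Hunk 1: at line 1 remove [sdj,mogc,ztbf] add [wzej,hmyhg,xpy] -> 7 lines: jgh wzej hmyhg xpy xyqn ujku ern
Hunk 2: at line 3 remove [xpy] add [nscok] -> 7 lines: jgh wzej hmyhg nscok xyqn ujku ern
Hunk 3: at line 2 remove [hmyhg,nscok,xyqn] add [fdius] -> 5 lines: jgh wzej fdius ujku ern
Hunk 4: at line 1 remove [wzej,fdius,ujku] add [pcc,xcjls,xdzq] -> 5 lines: jgh pcc xcjls xdzq ern
Hunk 5: at line 1 remove [xcjls] add [omzrd] -> 5 lines: jgh pcc omzrd xdzq ern
Hunk 6: at line 3 remove [xdzq] add [gze] -> 5 lines: jgh pcc omzrd gze ern
Final line count: 5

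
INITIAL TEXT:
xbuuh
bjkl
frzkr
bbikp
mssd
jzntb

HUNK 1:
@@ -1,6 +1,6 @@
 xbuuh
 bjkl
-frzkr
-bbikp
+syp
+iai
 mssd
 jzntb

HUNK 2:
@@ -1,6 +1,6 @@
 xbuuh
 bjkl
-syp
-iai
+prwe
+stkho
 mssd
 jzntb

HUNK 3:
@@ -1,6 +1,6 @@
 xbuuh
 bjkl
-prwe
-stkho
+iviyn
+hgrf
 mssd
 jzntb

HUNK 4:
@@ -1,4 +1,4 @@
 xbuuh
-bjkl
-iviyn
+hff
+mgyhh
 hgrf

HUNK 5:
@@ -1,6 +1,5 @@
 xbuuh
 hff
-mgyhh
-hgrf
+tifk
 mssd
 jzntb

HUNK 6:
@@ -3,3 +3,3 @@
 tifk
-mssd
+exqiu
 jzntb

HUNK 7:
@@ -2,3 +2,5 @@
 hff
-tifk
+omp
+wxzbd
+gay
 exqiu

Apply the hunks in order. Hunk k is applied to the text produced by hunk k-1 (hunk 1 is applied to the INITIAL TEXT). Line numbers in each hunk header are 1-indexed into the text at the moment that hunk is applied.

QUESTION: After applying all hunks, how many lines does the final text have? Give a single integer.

Hunk 1: at line 1 remove [frzkr,bbikp] add [syp,iai] -> 6 lines: xbuuh bjkl syp iai mssd jzntb
Hunk 2: at line 1 remove [syp,iai] add [prwe,stkho] -> 6 lines: xbuuh bjkl prwe stkho mssd jzntb
Hunk 3: at line 1 remove [prwe,stkho] add [iviyn,hgrf] -> 6 lines: xbuuh bjkl iviyn hgrf mssd jzntb
Hunk 4: at line 1 remove [bjkl,iviyn] add [hff,mgyhh] -> 6 lines: xbuuh hff mgyhh hgrf mssd jzntb
Hunk 5: at line 1 remove [mgyhh,hgrf] add [tifk] -> 5 lines: xbuuh hff tifk mssd jzntb
Hunk 6: at line 3 remove [mssd] add [exqiu] -> 5 lines: xbuuh hff tifk exqiu jzntb
Hunk 7: at line 2 remove [tifk] add [omp,wxzbd,gay] -> 7 lines: xbuuh hff omp wxzbd gay exqiu jzntb
Final line count: 7

Answer: 7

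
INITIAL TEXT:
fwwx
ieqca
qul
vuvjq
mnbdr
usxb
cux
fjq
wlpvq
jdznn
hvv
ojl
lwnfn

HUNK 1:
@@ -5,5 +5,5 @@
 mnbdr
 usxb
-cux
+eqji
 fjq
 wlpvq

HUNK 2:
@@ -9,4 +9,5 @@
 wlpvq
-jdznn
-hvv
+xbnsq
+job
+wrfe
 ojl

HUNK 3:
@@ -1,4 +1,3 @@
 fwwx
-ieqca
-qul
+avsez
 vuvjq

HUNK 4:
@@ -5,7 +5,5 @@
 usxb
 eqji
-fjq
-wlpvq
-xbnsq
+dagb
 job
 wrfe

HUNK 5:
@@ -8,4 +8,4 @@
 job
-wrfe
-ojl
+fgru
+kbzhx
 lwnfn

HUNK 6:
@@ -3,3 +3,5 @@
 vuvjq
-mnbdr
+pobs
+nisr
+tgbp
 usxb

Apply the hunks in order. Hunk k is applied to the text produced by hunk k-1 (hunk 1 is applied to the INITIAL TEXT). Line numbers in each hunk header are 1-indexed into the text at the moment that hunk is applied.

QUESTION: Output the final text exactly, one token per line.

Hunk 1: at line 5 remove [cux] add [eqji] -> 13 lines: fwwx ieqca qul vuvjq mnbdr usxb eqji fjq wlpvq jdznn hvv ojl lwnfn
Hunk 2: at line 9 remove [jdznn,hvv] add [xbnsq,job,wrfe] -> 14 lines: fwwx ieqca qul vuvjq mnbdr usxb eqji fjq wlpvq xbnsq job wrfe ojl lwnfn
Hunk 3: at line 1 remove [ieqca,qul] add [avsez] -> 13 lines: fwwx avsez vuvjq mnbdr usxb eqji fjq wlpvq xbnsq job wrfe ojl lwnfn
Hunk 4: at line 5 remove [fjq,wlpvq,xbnsq] add [dagb] -> 11 lines: fwwx avsez vuvjq mnbdr usxb eqji dagb job wrfe ojl lwnfn
Hunk 5: at line 8 remove [wrfe,ojl] add [fgru,kbzhx] -> 11 lines: fwwx avsez vuvjq mnbdr usxb eqji dagb job fgru kbzhx lwnfn
Hunk 6: at line 3 remove [mnbdr] add [pobs,nisr,tgbp] -> 13 lines: fwwx avsez vuvjq pobs nisr tgbp usxb eqji dagb job fgru kbzhx lwnfn

Answer: fwwx
avsez
vuvjq
pobs
nisr
tgbp
usxb
eqji
dagb
job
fgru
kbzhx
lwnfn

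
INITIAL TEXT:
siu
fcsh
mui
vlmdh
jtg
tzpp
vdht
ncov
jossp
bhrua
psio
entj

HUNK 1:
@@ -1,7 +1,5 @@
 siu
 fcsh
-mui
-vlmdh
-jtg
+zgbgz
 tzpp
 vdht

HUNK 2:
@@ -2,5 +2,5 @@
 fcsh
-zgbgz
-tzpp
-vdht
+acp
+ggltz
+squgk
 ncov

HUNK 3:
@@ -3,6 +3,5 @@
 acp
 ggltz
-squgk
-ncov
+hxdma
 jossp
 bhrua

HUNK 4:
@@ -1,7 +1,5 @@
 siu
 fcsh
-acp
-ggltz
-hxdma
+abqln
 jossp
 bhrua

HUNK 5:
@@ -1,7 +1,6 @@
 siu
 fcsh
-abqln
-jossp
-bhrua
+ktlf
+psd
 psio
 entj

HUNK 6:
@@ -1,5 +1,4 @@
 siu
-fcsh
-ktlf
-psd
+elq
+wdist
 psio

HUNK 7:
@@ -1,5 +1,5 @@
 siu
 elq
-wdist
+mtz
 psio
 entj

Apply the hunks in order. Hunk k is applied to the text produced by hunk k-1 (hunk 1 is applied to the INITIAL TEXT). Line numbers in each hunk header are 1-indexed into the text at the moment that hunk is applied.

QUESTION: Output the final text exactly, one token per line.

Hunk 1: at line 1 remove [mui,vlmdh,jtg] add [zgbgz] -> 10 lines: siu fcsh zgbgz tzpp vdht ncov jossp bhrua psio entj
Hunk 2: at line 2 remove [zgbgz,tzpp,vdht] add [acp,ggltz,squgk] -> 10 lines: siu fcsh acp ggltz squgk ncov jossp bhrua psio entj
Hunk 3: at line 3 remove [squgk,ncov] add [hxdma] -> 9 lines: siu fcsh acp ggltz hxdma jossp bhrua psio entj
Hunk 4: at line 1 remove [acp,ggltz,hxdma] add [abqln] -> 7 lines: siu fcsh abqln jossp bhrua psio entj
Hunk 5: at line 1 remove [abqln,jossp,bhrua] add [ktlf,psd] -> 6 lines: siu fcsh ktlf psd psio entj
Hunk 6: at line 1 remove [fcsh,ktlf,psd] add [elq,wdist] -> 5 lines: siu elq wdist psio entj
Hunk 7: at line 1 remove [wdist] add [mtz] -> 5 lines: siu elq mtz psio entj

Answer: siu
elq
mtz
psio
entj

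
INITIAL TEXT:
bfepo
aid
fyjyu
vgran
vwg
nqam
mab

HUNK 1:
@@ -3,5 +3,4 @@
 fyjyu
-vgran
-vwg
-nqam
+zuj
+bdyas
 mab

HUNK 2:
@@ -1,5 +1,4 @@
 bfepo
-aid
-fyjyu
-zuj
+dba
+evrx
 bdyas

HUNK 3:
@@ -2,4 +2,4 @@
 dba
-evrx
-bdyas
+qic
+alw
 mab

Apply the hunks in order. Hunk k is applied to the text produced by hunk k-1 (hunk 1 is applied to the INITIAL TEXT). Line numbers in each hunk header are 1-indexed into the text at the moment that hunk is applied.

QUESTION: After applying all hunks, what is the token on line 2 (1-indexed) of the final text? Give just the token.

Hunk 1: at line 3 remove [vgran,vwg,nqam] add [zuj,bdyas] -> 6 lines: bfepo aid fyjyu zuj bdyas mab
Hunk 2: at line 1 remove [aid,fyjyu,zuj] add [dba,evrx] -> 5 lines: bfepo dba evrx bdyas mab
Hunk 3: at line 2 remove [evrx,bdyas] add [qic,alw] -> 5 lines: bfepo dba qic alw mab
Final line 2: dba

Answer: dba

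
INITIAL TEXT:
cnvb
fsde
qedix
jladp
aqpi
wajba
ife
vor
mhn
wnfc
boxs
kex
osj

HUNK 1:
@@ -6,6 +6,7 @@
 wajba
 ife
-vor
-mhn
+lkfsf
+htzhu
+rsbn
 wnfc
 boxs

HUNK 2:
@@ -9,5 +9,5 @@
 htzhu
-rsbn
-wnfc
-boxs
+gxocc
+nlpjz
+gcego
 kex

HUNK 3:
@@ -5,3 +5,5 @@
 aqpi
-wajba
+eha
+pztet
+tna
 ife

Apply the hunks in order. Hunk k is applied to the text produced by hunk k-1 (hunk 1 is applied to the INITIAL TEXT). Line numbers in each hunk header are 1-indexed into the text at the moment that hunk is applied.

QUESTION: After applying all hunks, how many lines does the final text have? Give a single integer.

Answer: 16

Derivation:
Hunk 1: at line 6 remove [vor,mhn] add [lkfsf,htzhu,rsbn] -> 14 lines: cnvb fsde qedix jladp aqpi wajba ife lkfsf htzhu rsbn wnfc boxs kex osj
Hunk 2: at line 9 remove [rsbn,wnfc,boxs] add [gxocc,nlpjz,gcego] -> 14 lines: cnvb fsde qedix jladp aqpi wajba ife lkfsf htzhu gxocc nlpjz gcego kex osj
Hunk 3: at line 5 remove [wajba] add [eha,pztet,tna] -> 16 lines: cnvb fsde qedix jladp aqpi eha pztet tna ife lkfsf htzhu gxocc nlpjz gcego kex osj
Final line count: 16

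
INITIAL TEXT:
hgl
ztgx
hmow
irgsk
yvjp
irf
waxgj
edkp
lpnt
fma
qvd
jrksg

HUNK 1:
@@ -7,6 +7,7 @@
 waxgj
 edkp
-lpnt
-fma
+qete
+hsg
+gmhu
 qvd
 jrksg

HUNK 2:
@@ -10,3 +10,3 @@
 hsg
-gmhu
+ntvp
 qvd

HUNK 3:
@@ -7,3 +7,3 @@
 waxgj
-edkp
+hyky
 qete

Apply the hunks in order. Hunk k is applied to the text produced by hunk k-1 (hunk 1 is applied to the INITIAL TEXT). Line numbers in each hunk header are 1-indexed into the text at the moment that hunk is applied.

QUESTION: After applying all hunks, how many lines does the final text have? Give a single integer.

Hunk 1: at line 7 remove [lpnt,fma] add [qete,hsg,gmhu] -> 13 lines: hgl ztgx hmow irgsk yvjp irf waxgj edkp qete hsg gmhu qvd jrksg
Hunk 2: at line 10 remove [gmhu] add [ntvp] -> 13 lines: hgl ztgx hmow irgsk yvjp irf waxgj edkp qete hsg ntvp qvd jrksg
Hunk 3: at line 7 remove [edkp] add [hyky] -> 13 lines: hgl ztgx hmow irgsk yvjp irf waxgj hyky qete hsg ntvp qvd jrksg
Final line count: 13

Answer: 13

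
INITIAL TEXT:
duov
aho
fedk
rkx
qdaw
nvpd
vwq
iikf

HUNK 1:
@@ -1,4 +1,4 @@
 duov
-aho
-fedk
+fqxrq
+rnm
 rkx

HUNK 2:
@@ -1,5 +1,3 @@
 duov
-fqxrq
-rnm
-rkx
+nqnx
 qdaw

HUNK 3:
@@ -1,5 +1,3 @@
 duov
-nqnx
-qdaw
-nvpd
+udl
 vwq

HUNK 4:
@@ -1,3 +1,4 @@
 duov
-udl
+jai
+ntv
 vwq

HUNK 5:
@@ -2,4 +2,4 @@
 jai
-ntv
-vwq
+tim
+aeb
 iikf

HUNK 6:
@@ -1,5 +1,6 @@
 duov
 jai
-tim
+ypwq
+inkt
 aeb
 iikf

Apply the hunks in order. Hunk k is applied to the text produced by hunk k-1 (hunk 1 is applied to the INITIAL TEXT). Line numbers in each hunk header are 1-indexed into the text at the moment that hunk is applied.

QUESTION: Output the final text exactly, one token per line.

Answer: duov
jai
ypwq
inkt
aeb
iikf

Derivation:
Hunk 1: at line 1 remove [aho,fedk] add [fqxrq,rnm] -> 8 lines: duov fqxrq rnm rkx qdaw nvpd vwq iikf
Hunk 2: at line 1 remove [fqxrq,rnm,rkx] add [nqnx] -> 6 lines: duov nqnx qdaw nvpd vwq iikf
Hunk 3: at line 1 remove [nqnx,qdaw,nvpd] add [udl] -> 4 lines: duov udl vwq iikf
Hunk 4: at line 1 remove [udl] add [jai,ntv] -> 5 lines: duov jai ntv vwq iikf
Hunk 5: at line 2 remove [ntv,vwq] add [tim,aeb] -> 5 lines: duov jai tim aeb iikf
Hunk 6: at line 1 remove [tim] add [ypwq,inkt] -> 6 lines: duov jai ypwq inkt aeb iikf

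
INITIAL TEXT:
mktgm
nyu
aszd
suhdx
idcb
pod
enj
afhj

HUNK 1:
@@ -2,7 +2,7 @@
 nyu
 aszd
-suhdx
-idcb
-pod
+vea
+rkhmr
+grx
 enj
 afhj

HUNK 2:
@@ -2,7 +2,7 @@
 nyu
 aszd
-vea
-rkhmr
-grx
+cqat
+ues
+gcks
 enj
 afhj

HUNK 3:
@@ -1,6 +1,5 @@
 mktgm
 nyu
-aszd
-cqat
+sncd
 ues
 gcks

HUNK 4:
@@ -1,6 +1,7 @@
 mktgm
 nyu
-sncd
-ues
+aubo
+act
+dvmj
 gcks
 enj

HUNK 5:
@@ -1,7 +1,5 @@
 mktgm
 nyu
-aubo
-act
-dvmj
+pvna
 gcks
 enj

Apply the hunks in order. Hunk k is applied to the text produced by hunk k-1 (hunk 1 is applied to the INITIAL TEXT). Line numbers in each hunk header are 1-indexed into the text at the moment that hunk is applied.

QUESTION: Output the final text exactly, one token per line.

Hunk 1: at line 2 remove [suhdx,idcb,pod] add [vea,rkhmr,grx] -> 8 lines: mktgm nyu aszd vea rkhmr grx enj afhj
Hunk 2: at line 2 remove [vea,rkhmr,grx] add [cqat,ues,gcks] -> 8 lines: mktgm nyu aszd cqat ues gcks enj afhj
Hunk 3: at line 1 remove [aszd,cqat] add [sncd] -> 7 lines: mktgm nyu sncd ues gcks enj afhj
Hunk 4: at line 1 remove [sncd,ues] add [aubo,act,dvmj] -> 8 lines: mktgm nyu aubo act dvmj gcks enj afhj
Hunk 5: at line 1 remove [aubo,act,dvmj] add [pvna] -> 6 lines: mktgm nyu pvna gcks enj afhj

Answer: mktgm
nyu
pvna
gcks
enj
afhj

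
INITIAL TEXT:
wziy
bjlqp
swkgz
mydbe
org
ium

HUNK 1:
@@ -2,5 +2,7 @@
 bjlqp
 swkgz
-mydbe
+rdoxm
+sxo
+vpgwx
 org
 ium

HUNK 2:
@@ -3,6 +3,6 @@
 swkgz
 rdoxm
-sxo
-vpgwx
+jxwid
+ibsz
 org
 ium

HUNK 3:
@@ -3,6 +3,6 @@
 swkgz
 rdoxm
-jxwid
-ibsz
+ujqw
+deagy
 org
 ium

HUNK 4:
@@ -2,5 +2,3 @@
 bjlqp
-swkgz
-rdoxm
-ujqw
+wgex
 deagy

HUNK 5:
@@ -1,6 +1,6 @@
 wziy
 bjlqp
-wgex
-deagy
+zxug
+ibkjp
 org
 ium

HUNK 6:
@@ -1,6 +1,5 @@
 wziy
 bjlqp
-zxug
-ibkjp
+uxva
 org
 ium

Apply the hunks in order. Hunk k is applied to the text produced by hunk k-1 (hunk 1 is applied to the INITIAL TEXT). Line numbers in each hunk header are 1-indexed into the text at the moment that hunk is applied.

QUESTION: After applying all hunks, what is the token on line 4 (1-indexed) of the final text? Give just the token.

Answer: org

Derivation:
Hunk 1: at line 2 remove [mydbe] add [rdoxm,sxo,vpgwx] -> 8 lines: wziy bjlqp swkgz rdoxm sxo vpgwx org ium
Hunk 2: at line 3 remove [sxo,vpgwx] add [jxwid,ibsz] -> 8 lines: wziy bjlqp swkgz rdoxm jxwid ibsz org ium
Hunk 3: at line 3 remove [jxwid,ibsz] add [ujqw,deagy] -> 8 lines: wziy bjlqp swkgz rdoxm ujqw deagy org ium
Hunk 4: at line 2 remove [swkgz,rdoxm,ujqw] add [wgex] -> 6 lines: wziy bjlqp wgex deagy org ium
Hunk 5: at line 1 remove [wgex,deagy] add [zxug,ibkjp] -> 6 lines: wziy bjlqp zxug ibkjp org ium
Hunk 6: at line 1 remove [zxug,ibkjp] add [uxva] -> 5 lines: wziy bjlqp uxva org ium
Final line 4: org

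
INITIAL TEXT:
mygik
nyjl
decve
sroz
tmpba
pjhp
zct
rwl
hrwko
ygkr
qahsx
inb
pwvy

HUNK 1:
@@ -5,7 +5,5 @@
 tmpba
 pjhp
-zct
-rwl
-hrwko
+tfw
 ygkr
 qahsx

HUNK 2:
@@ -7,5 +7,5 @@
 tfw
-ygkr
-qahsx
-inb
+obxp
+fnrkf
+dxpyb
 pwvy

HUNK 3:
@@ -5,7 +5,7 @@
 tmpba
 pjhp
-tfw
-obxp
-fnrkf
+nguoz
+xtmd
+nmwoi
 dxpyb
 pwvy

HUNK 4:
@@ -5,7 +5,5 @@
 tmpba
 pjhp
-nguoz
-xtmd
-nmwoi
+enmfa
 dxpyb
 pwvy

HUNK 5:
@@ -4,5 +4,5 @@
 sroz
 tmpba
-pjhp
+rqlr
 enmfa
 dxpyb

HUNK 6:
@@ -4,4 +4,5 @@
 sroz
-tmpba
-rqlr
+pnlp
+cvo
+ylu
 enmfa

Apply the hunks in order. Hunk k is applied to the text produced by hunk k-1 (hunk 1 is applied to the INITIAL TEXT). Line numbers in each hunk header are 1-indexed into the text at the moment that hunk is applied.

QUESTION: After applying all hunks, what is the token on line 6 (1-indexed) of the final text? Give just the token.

Hunk 1: at line 5 remove [zct,rwl,hrwko] add [tfw] -> 11 lines: mygik nyjl decve sroz tmpba pjhp tfw ygkr qahsx inb pwvy
Hunk 2: at line 7 remove [ygkr,qahsx,inb] add [obxp,fnrkf,dxpyb] -> 11 lines: mygik nyjl decve sroz tmpba pjhp tfw obxp fnrkf dxpyb pwvy
Hunk 3: at line 5 remove [tfw,obxp,fnrkf] add [nguoz,xtmd,nmwoi] -> 11 lines: mygik nyjl decve sroz tmpba pjhp nguoz xtmd nmwoi dxpyb pwvy
Hunk 4: at line 5 remove [nguoz,xtmd,nmwoi] add [enmfa] -> 9 lines: mygik nyjl decve sroz tmpba pjhp enmfa dxpyb pwvy
Hunk 5: at line 4 remove [pjhp] add [rqlr] -> 9 lines: mygik nyjl decve sroz tmpba rqlr enmfa dxpyb pwvy
Hunk 6: at line 4 remove [tmpba,rqlr] add [pnlp,cvo,ylu] -> 10 lines: mygik nyjl decve sroz pnlp cvo ylu enmfa dxpyb pwvy
Final line 6: cvo

Answer: cvo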